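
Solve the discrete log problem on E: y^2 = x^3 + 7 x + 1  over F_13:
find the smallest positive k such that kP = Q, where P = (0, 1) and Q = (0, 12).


Enumerate multiples of P until we hit Q = (0, 12):
  1P = (0, 1)
  2P = (9, 0)
  3P = (0, 12)
Match found at i = 3.

k = 3


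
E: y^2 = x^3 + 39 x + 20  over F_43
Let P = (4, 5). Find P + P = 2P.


Doubling: s = (3 x1^2 + a) / (2 y1)
s = (3*4^2 + 39) / (2*5) mod 43 = 13
x3 = s^2 - 2 x1 mod 43 = 13^2 - 2*4 = 32
y3 = s (x1 - x3) - y1 mod 43 = 13 * (4 - 32) - 5 = 18

2P = (32, 18)


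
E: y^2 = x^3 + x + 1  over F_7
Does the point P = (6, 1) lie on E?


Check whether y^2 = x^3 + 1 x + 1 (mod 7) for (x, y) = (6, 1).
LHS: y^2 = 1^2 mod 7 = 1
RHS: x^3 + 1 x + 1 = 6^3 + 1*6 + 1 mod 7 = 6
LHS != RHS

No, not on the curve


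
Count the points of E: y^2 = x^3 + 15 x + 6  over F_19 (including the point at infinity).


For each x in F_19, count y with y^2 = x^3 + 15 x + 6 mod 19:
  x = 0: RHS = 6, y in [5, 14]  -> 2 point(s)
  x = 2: RHS = 6, y in [5, 14]  -> 2 point(s)
  x = 4: RHS = 16, y in [4, 15]  -> 2 point(s)
  x = 5: RHS = 16, y in [4, 15]  -> 2 point(s)
  x = 7: RHS = 17, y in [6, 13]  -> 2 point(s)
  x = 8: RHS = 11, y in [7, 12]  -> 2 point(s)
  x = 10: RHS = 16, y in [4, 15]  -> 2 point(s)
  x = 11: RHS = 1, y in [1, 18]  -> 2 point(s)
  x = 13: RHS = 4, y in [2, 17]  -> 2 point(s)
  x = 17: RHS = 6, y in [5, 14]  -> 2 point(s)
  x = 18: RHS = 9, y in [3, 16]  -> 2 point(s)
Affine points: 22. Add the point at infinity: total = 23.

#E(F_19) = 23


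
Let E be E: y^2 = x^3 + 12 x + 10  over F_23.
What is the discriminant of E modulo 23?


4 a^3 + 27 b^2 = 4*12^3 + 27*10^2 = 6912 + 2700 = 9612
Delta = -16 * (9612) = -153792
Delta mod 23 = 9

Delta = 9 (mod 23)


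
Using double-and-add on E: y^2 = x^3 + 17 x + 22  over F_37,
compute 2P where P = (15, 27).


k = 2 = 10_2 (binary, LSB first: 01)
Double-and-add from P = (15, 27):
  bit 0 = 0: acc unchanged = O
  bit 1 = 1: acc = O + (32, 21) = (32, 21)

2P = (32, 21)


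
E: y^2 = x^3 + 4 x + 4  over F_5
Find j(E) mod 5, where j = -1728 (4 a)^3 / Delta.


Delta = -16(4 a^3 + 27 b^2) mod 5 = 2
-1728 * (4 a)^3 = -1728 * (4*4)^3 mod 5 = 2
j = 2 * 2^(-1) mod 5 = 1

j = 1 (mod 5)


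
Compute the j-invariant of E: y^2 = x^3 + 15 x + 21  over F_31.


Delta = -16(4 a^3 + 27 b^2) mod 31 = 22
-1728 * (4 a)^3 = -1728 * (4*15)^3 mod 31 = 29
j = 29 * 22^(-1) mod 31 = 14

j = 14 (mod 31)


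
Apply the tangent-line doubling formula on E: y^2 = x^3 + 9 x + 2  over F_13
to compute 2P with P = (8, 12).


Doubling: s = (3 x1^2 + a) / (2 y1)
s = (3*8^2 + 9) / (2*12) mod 13 = 10
x3 = s^2 - 2 x1 mod 13 = 10^2 - 2*8 = 6
y3 = s (x1 - x3) - y1 mod 13 = 10 * (8 - 6) - 12 = 8

2P = (6, 8)


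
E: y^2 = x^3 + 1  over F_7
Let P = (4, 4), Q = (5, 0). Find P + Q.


P != Q, so use the chord formula.
s = (y2 - y1) / (x2 - x1) = (3) / (1) mod 7 = 3
x3 = s^2 - x1 - x2 mod 7 = 3^2 - 4 - 5 = 0
y3 = s (x1 - x3) - y1 mod 7 = 3 * (4 - 0) - 4 = 1

P + Q = (0, 1)


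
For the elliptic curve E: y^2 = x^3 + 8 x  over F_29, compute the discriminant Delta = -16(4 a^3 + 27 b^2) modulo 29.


4 a^3 + 27 b^2 = 4*8^3 + 27*0^2 = 2048 + 0 = 2048
Delta = -16 * (2048) = -32768
Delta mod 29 = 2

Delta = 2 (mod 29)


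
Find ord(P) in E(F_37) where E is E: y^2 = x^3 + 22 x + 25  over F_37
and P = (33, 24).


Compute successive multiples of P until we hit O:
  1P = (33, 24)
  2P = (17, 24)
  3P = (24, 13)
  4P = (29, 22)
  5P = (3, 28)
  6P = (27, 27)
  7P = (5, 36)
  8P = (9, 8)
  ... (continuing to 46P)
  46P = O

ord(P) = 46


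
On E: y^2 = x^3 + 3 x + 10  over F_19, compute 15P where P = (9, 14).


k = 15 = 1111_2 (binary, LSB first: 1111)
Double-and-add from P = (9, 14):
  bit 0 = 1: acc = O + (9, 14) = (9, 14)
  bit 1 = 1: acc = (9, 14) + (5, 13) = (11, 14)
  bit 2 = 1: acc = (11, 14) + (18, 5) = (6, 4)
  bit 3 = 1: acc = (6, 4) + (13, 17) = (5, 6)

15P = (5, 6)


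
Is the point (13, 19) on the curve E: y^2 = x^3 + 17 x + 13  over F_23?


Check whether y^2 = x^3 + 17 x + 13 (mod 23) for (x, y) = (13, 19).
LHS: y^2 = 19^2 mod 23 = 16
RHS: x^3 + 17 x + 13 = 13^3 + 17*13 + 13 mod 23 = 16
LHS = RHS

Yes, on the curve


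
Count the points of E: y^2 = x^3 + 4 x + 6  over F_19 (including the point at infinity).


For each x in F_19, count y with y^2 = x^3 + 4 x + 6 mod 19:
  x = 0: RHS = 6, y in [5, 14]  -> 2 point(s)
  x = 1: RHS = 11, y in [7, 12]  -> 2 point(s)
  x = 3: RHS = 7, y in [8, 11]  -> 2 point(s)
  x = 7: RHS = 16, y in [4, 15]  -> 2 point(s)
  x = 9: RHS = 11, y in [7, 12]  -> 2 point(s)
  x = 10: RHS = 1, y in [1, 18]  -> 2 point(s)
  x = 16: RHS = 5, y in [9, 10]  -> 2 point(s)
  x = 17: RHS = 9, y in [3, 16]  -> 2 point(s)
  x = 18: RHS = 1, y in [1, 18]  -> 2 point(s)
Affine points: 18. Add the point at infinity: total = 19.

#E(F_19) = 19


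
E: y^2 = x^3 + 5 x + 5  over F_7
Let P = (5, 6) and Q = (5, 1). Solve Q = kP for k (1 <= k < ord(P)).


Enumerate multiples of P until we hit Q = (5, 1):
  1P = (5, 6)
  2P = (1, 2)
  3P = (2, 4)
  4P = (2, 3)
  5P = (1, 5)
  6P = (5, 1)
Match found at i = 6.

k = 6


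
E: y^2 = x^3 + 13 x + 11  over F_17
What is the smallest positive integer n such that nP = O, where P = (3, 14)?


Compute successive multiples of P until we hit O:
  1P = (3, 14)
  2P = (12, 12)
  3P = (1, 12)
  4P = (14, 9)
  5P = (4, 5)
  6P = (6, 13)
  7P = (10, 11)
  8P = (8, 10)
  ... (continuing to 17P)
  17P = O

ord(P) = 17


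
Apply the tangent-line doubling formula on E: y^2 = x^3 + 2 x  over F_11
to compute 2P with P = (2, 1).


Doubling: s = (3 x1^2 + a) / (2 y1)
s = (3*2^2 + 2) / (2*1) mod 11 = 7
x3 = s^2 - 2 x1 mod 11 = 7^2 - 2*2 = 1
y3 = s (x1 - x3) - y1 mod 11 = 7 * (2 - 1) - 1 = 6

2P = (1, 6)


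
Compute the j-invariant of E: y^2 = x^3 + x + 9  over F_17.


Delta = -16(4 a^3 + 27 b^2) mod 17 = 15
-1728 * (4 a)^3 = -1728 * (4*1)^3 mod 17 = 10
j = 10 * 15^(-1) mod 17 = 12

j = 12 (mod 17)


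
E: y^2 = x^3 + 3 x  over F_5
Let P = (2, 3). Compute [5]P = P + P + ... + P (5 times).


k = 5 = 101_2 (binary, LSB first: 101)
Double-and-add from P = (2, 3):
  bit 0 = 1: acc = O + (2, 3) = (2, 3)
  bit 1 = 0: acc unchanged = (2, 3)
  bit 2 = 1: acc = (2, 3) + (4, 1) = (0, 0)

5P = (0, 0)


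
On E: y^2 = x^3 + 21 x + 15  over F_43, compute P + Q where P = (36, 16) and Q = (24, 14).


P != Q, so use the chord formula.
s = (y2 - y1) / (x2 - x1) = (41) / (31) mod 43 = 36
x3 = s^2 - x1 - x2 mod 43 = 36^2 - 36 - 24 = 32
y3 = s (x1 - x3) - y1 mod 43 = 36 * (36 - 32) - 16 = 42

P + Q = (32, 42)


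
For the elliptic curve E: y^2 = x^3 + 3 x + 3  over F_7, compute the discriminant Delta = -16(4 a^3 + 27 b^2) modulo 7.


4 a^3 + 27 b^2 = 4*3^3 + 27*3^2 = 108 + 243 = 351
Delta = -16 * (351) = -5616
Delta mod 7 = 5

Delta = 5 (mod 7)


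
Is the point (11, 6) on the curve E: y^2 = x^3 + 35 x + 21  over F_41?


Check whether y^2 = x^3 + 35 x + 21 (mod 41) for (x, y) = (11, 6).
LHS: y^2 = 6^2 mod 41 = 36
RHS: x^3 + 35 x + 21 = 11^3 + 35*11 + 21 mod 41 = 15
LHS != RHS

No, not on the curve


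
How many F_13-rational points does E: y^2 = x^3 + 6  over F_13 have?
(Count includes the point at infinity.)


For each x in F_13, count y with y^2 = x^3 + 0 x + 6 mod 13:
  x = 2: RHS = 1, y in [1, 12]  -> 2 point(s)
  x = 5: RHS = 1, y in [1, 12]  -> 2 point(s)
  x = 6: RHS = 1, y in [1, 12]  -> 2 point(s)
Affine points: 6. Add the point at infinity: total = 7.

#E(F_13) = 7


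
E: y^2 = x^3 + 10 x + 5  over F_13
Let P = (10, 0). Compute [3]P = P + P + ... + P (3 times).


k = 3 = 11_2 (binary, LSB first: 11)
Double-and-add from P = (10, 0):
  bit 0 = 1: acc = O + (10, 0) = (10, 0)
  bit 1 = 1: acc = (10, 0) + O = (10, 0)

3P = (10, 0)


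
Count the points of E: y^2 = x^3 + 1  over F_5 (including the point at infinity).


For each x in F_5, count y with y^2 = x^3 + 0 x + 1 mod 5:
  x = 0: RHS = 1, y in [1, 4]  -> 2 point(s)
  x = 2: RHS = 4, y in [2, 3]  -> 2 point(s)
  x = 4: RHS = 0, y in [0]  -> 1 point(s)
Affine points: 5. Add the point at infinity: total = 6.

#E(F_5) = 6


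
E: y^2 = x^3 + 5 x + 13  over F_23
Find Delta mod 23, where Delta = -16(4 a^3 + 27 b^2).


4 a^3 + 27 b^2 = 4*5^3 + 27*13^2 = 500 + 4563 = 5063
Delta = -16 * (5063) = -81008
Delta mod 23 = 21

Delta = 21 (mod 23)


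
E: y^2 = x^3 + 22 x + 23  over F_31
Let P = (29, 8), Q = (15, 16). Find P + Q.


P != Q, so use the chord formula.
s = (y2 - y1) / (x2 - x1) = (8) / (17) mod 31 = 26
x3 = s^2 - x1 - x2 mod 31 = 26^2 - 29 - 15 = 12
y3 = s (x1 - x3) - y1 mod 31 = 26 * (29 - 12) - 8 = 0

P + Q = (12, 0)


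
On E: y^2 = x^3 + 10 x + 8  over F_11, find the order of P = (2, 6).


Compute successive multiples of P until we hit O:
  1P = (2, 6)
  2P = (7, 5)
  3P = (6, 8)
  4P = (6, 3)
  5P = (7, 6)
  6P = (2, 5)
  7P = O

ord(P) = 7


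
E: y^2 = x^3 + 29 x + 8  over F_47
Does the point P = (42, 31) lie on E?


Check whether y^2 = x^3 + 29 x + 8 (mod 47) for (x, y) = (42, 31).
LHS: y^2 = 31^2 mod 47 = 21
RHS: x^3 + 29 x + 8 = 42^3 + 29*42 + 8 mod 47 = 20
LHS != RHS

No, not on the curve


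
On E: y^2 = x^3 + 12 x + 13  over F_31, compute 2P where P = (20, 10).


Doubling: s = (3 x1^2 + a) / (2 y1)
s = (3*20^2 + 12) / (2*10) mod 31 = 11
x3 = s^2 - 2 x1 mod 31 = 11^2 - 2*20 = 19
y3 = s (x1 - x3) - y1 mod 31 = 11 * (20 - 19) - 10 = 1

2P = (19, 1)


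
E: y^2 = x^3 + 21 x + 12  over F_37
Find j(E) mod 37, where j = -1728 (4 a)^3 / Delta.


Delta = -16(4 a^3 + 27 b^2) mod 37 = 25
-1728 * (4 a)^3 = -1728 * (4*21)^3 mod 37 = 11
j = 11 * 25^(-1) mod 37 = 33

j = 33 (mod 37)


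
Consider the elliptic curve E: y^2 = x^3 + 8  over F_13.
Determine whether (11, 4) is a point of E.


Check whether y^2 = x^3 + 0 x + 8 (mod 13) for (x, y) = (11, 4).
LHS: y^2 = 4^2 mod 13 = 3
RHS: x^3 + 0 x + 8 = 11^3 + 0*11 + 8 mod 13 = 0
LHS != RHS

No, not on the curve


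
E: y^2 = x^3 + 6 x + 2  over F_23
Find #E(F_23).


For each x in F_23, count y with y^2 = x^3 + 6 x + 2 mod 23:
  x = 0: RHS = 2, y in [5, 18]  -> 2 point(s)
  x = 1: RHS = 9, y in [3, 20]  -> 2 point(s)
  x = 3: RHS = 1, y in [1, 22]  -> 2 point(s)
  x = 6: RHS = 1, y in [1, 22]  -> 2 point(s)
  x = 9: RHS = 3, y in [7, 16]  -> 2 point(s)
  x = 10: RHS = 4, y in [2, 21]  -> 2 point(s)
  x = 12: RHS = 8, y in [10, 13]  -> 2 point(s)
  x = 13: RHS = 0, y in [0]  -> 1 point(s)
  x = 14: RHS = 1, y in [1, 22]  -> 2 point(s)
  x = 16: RHS = 8, y in [10, 13]  -> 2 point(s)
  x = 17: RHS = 3, y in [7, 16]  -> 2 point(s)
  x = 18: RHS = 8, y in [10, 13]  -> 2 point(s)
  x = 19: RHS = 6, y in [11, 12]  -> 2 point(s)
  x = 20: RHS = 3, y in [7, 16]  -> 2 point(s)
  x = 22: RHS = 18, y in [8, 15]  -> 2 point(s)
Affine points: 29. Add the point at infinity: total = 30.

#E(F_23) = 30


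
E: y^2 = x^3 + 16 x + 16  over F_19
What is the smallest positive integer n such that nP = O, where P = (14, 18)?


Compute successive multiples of P until we hit O:
  1P = (14, 18)
  2P = (14, 1)
  3P = O

ord(P) = 3


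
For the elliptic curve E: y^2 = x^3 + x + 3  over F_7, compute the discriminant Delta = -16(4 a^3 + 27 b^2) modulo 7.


4 a^3 + 27 b^2 = 4*1^3 + 27*3^2 = 4 + 243 = 247
Delta = -16 * (247) = -3952
Delta mod 7 = 3

Delta = 3 (mod 7)


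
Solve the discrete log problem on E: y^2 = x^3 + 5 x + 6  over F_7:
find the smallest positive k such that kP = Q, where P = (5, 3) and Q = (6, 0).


Enumerate multiples of P until we hit Q = (6, 0):
  1P = (5, 3)
  2P = (6, 0)
Match found at i = 2.

k = 2


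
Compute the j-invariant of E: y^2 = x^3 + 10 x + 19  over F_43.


Delta = -16(4 a^3 + 27 b^2) mod 43 = 36
-1728 * (4 a)^3 = -1728 * (4*10)^3 mod 43 = 1
j = 1 * 36^(-1) mod 43 = 6

j = 6 (mod 43)


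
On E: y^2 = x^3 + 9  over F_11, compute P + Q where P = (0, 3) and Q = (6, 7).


P != Q, so use the chord formula.
s = (y2 - y1) / (x2 - x1) = (4) / (6) mod 11 = 8
x3 = s^2 - x1 - x2 mod 11 = 8^2 - 0 - 6 = 3
y3 = s (x1 - x3) - y1 mod 11 = 8 * (0 - 3) - 3 = 6

P + Q = (3, 6)


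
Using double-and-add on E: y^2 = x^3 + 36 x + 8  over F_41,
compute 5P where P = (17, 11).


k = 5 = 101_2 (binary, LSB first: 101)
Double-and-add from P = (17, 11):
  bit 0 = 1: acc = O + (17, 11) = (17, 11)
  bit 1 = 0: acc unchanged = (17, 11)
  bit 2 = 1: acc = (17, 11) + (21, 12) = (21, 29)

5P = (21, 29)


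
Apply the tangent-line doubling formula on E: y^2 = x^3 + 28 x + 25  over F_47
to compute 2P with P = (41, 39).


Doubling: s = (3 x1^2 + a) / (2 y1)
s = (3*41^2 + 28) / (2*39) mod 47 = 15
x3 = s^2 - 2 x1 mod 47 = 15^2 - 2*41 = 2
y3 = s (x1 - x3) - y1 mod 47 = 15 * (41 - 2) - 39 = 29

2P = (2, 29)


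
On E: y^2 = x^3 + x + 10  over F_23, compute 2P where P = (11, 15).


Doubling: s = (3 x1^2 + a) / (2 y1)
s = (3*11^2 + 1) / (2*15) mod 23 = 6
x3 = s^2 - 2 x1 mod 23 = 6^2 - 2*11 = 14
y3 = s (x1 - x3) - y1 mod 23 = 6 * (11 - 14) - 15 = 13

2P = (14, 13)


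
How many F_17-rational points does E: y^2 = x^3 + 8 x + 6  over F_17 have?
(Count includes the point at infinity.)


For each x in F_17, count y with y^2 = x^3 + 8 x + 6 mod 17:
  x = 1: RHS = 15, y in [7, 10]  -> 2 point(s)
  x = 2: RHS = 13, y in [8, 9]  -> 2 point(s)
  x = 4: RHS = 0, y in [0]  -> 1 point(s)
  x = 5: RHS = 1, y in [1, 16]  -> 2 point(s)
  x = 6: RHS = 15, y in [7, 10]  -> 2 point(s)
  x = 8: RHS = 4, y in [2, 15]  -> 2 point(s)
  x = 9: RHS = 8, y in [5, 12]  -> 2 point(s)
  x = 10: RHS = 15, y in [7, 10]  -> 2 point(s)
  x = 15: RHS = 16, y in [4, 13]  -> 2 point(s)
Affine points: 17. Add the point at infinity: total = 18.

#E(F_17) = 18


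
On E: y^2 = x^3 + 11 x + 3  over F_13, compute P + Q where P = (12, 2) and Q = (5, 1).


P != Q, so use the chord formula.
s = (y2 - y1) / (x2 - x1) = (12) / (6) mod 13 = 2
x3 = s^2 - x1 - x2 mod 13 = 2^2 - 12 - 5 = 0
y3 = s (x1 - x3) - y1 mod 13 = 2 * (12 - 0) - 2 = 9

P + Q = (0, 9)


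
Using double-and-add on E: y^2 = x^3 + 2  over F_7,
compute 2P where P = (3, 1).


k = 2 = 10_2 (binary, LSB first: 01)
Double-and-add from P = (3, 1):
  bit 0 = 0: acc unchanged = O
  bit 1 = 1: acc = O + (3, 6) = (3, 6)

2P = (3, 6)


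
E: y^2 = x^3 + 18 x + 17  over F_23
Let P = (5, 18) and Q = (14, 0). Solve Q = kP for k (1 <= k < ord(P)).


Enumerate multiples of P until we hit Q = (14, 0):
  1P = (5, 18)
  2P = (16, 13)
  3P = (10, 1)
  4P = (3, 12)
  5P = (1, 17)
  6P = (7, 16)
  7P = (12, 12)
  8P = (18, 3)
  9P = (8, 12)
  10P = (14, 0)
Match found at i = 10.

k = 10


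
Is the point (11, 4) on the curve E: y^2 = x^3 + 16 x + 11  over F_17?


Check whether y^2 = x^3 + 16 x + 11 (mod 17) for (x, y) = (11, 4).
LHS: y^2 = 4^2 mod 17 = 16
RHS: x^3 + 16 x + 11 = 11^3 + 16*11 + 11 mod 17 = 5
LHS != RHS

No, not on the curve


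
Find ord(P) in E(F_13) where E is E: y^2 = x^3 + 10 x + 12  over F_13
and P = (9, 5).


Compute successive multiples of P until we hit O:
  1P = (9, 5)
  2P = (12, 1)
  3P = (1, 6)
  4P = (2, 12)
  5P = (3, 2)
  6P = (11, 7)
  7P = (7, 10)
  8P = (0, 5)
  ... (continuing to 19P)
  19P = O

ord(P) = 19


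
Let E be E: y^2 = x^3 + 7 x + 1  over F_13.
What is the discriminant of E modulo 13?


4 a^3 + 27 b^2 = 4*7^3 + 27*1^2 = 1372 + 27 = 1399
Delta = -16 * (1399) = -22384
Delta mod 13 = 2

Delta = 2 (mod 13)


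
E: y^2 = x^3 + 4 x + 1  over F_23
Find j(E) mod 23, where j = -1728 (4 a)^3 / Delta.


Delta = -16(4 a^3 + 27 b^2) mod 23 = 3
-1728 * (4 a)^3 = -1728 * (4*4)^3 mod 23 = 17
j = 17 * 3^(-1) mod 23 = 21

j = 21 (mod 23)


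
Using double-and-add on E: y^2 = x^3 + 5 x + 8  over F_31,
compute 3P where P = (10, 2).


k = 3 = 11_2 (binary, LSB first: 11)
Double-and-add from P = (10, 2):
  bit 0 = 1: acc = O + (10, 2) = (10, 2)
  bit 1 = 1: acc = (10, 2) + (30, 23) = (30, 8)

3P = (30, 8)


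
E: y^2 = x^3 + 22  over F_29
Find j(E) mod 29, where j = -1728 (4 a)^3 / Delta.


Delta = -16(4 a^3 + 27 b^2) mod 29 = 2
-1728 * (4 a)^3 = -1728 * (4*0)^3 mod 29 = 0
j = 0 * 2^(-1) mod 29 = 0

j = 0 (mod 29)


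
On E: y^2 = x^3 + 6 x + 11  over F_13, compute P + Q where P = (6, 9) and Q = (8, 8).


P != Q, so use the chord formula.
s = (y2 - y1) / (x2 - x1) = (12) / (2) mod 13 = 6
x3 = s^2 - x1 - x2 mod 13 = 6^2 - 6 - 8 = 9
y3 = s (x1 - x3) - y1 mod 13 = 6 * (6 - 9) - 9 = 12

P + Q = (9, 12)


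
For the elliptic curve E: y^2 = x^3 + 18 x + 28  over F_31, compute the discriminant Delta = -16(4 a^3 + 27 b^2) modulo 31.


4 a^3 + 27 b^2 = 4*18^3 + 27*28^2 = 23328 + 21168 = 44496
Delta = -16 * (44496) = -711936
Delta mod 31 = 10

Delta = 10 (mod 31)


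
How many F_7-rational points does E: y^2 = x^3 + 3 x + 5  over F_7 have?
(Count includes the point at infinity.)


For each x in F_7, count y with y^2 = x^3 + 3 x + 5 mod 7:
  x = 1: RHS = 2, y in [3, 4]  -> 2 point(s)
  x = 4: RHS = 4, y in [2, 5]  -> 2 point(s)
  x = 6: RHS = 1, y in [1, 6]  -> 2 point(s)
Affine points: 6. Add the point at infinity: total = 7.

#E(F_7) = 7


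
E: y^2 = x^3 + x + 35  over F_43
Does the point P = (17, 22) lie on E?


Check whether y^2 = x^3 + 1 x + 35 (mod 43) for (x, y) = (17, 22).
LHS: y^2 = 22^2 mod 43 = 11
RHS: x^3 + 1 x + 35 = 17^3 + 1*17 + 35 mod 43 = 20
LHS != RHS

No, not on the curve


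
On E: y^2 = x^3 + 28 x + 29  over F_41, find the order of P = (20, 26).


Compute successive multiples of P until we hit O:
  1P = (20, 26)
  2P = (40, 0)
  3P = (20, 15)
  4P = O

ord(P) = 4


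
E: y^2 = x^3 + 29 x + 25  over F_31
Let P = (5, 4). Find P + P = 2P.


Doubling: s = (3 x1^2 + a) / (2 y1)
s = (3*5^2 + 29) / (2*4) mod 31 = 13
x3 = s^2 - 2 x1 mod 31 = 13^2 - 2*5 = 4
y3 = s (x1 - x3) - y1 mod 31 = 13 * (5 - 4) - 4 = 9

2P = (4, 9)


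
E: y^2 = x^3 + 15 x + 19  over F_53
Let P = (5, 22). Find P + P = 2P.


Doubling: s = (3 x1^2 + a) / (2 y1)
s = (3*5^2 + 15) / (2*22) mod 53 = 43
x3 = s^2 - 2 x1 mod 53 = 43^2 - 2*5 = 37
y3 = s (x1 - x3) - y1 mod 53 = 43 * (5 - 37) - 22 = 33

2P = (37, 33)


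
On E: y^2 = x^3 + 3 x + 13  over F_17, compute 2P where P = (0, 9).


k = 2 = 10_2 (binary, LSB first: 01)
Double-and-add from P = (0, 9):
  bit 0 = 0: acc unchanged = O
  bit 1 = 1: acc = O + (9, 15) = (9, 15)

2P = (9, 15)


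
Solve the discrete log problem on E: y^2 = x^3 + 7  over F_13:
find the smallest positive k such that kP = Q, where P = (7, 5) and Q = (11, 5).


Enumerate multiples of P until we hit Q = (11, 5):
  1P = (7, 5)
  2P = (8, 5)
  3P = (11, 8)
  4P = (11, 5)
Match found at i = 4.

k = 4


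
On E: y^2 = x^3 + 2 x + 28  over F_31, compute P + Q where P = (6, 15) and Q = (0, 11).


P != Q, so use the chord formula.
s = (y2 - y1) / (x2 - x1) = (27) / (25) mod 31 = 11
x3 = s^2 - x1 - x2 mod 31 = 11^2 - 6 - 0 = 22
y3 = s (x1 - x3) - y1 mod 31 = 11 * (6 - 22) - 15 = 26

P + Q = (22, 26)


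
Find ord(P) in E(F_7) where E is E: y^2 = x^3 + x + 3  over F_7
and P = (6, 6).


Compute successive multiples of P until we hit O:
  1P = (6, 6)
  2P = (6, 1)
  3P = O

ord(P) = 3


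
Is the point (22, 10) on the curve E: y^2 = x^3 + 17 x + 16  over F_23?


Check whether y^2 = x^3 + 17 x + 16 (mod 23) for (x, y) = (22, 10).
LHS: y^2 = 10^2 mod 23 = 8
RHS: x^3 + 17 x + 16 = 22^3 + 17*22 + 16 mod 23 = 21
LHS != RHS

No, not on the curve


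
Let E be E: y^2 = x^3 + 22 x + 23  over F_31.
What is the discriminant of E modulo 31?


4 a^3 + 27 b^2 = 4*22^3 + 27*23^2 = 42592 + 14283 = 56875
Delta = -16 * (56875) = -910000
Delta mod 31 = 5

Delta = 5 (mod 31)


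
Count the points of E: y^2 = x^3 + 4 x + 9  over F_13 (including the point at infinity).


For each x in F_13, count y with y^2 = x^3 + 4 x + 9 mod 13:
  x = 0: RHS = 9, y in [3, 10]  -> 2 point(s)
  x = 1: RHS = 1, y in [1, 12]  -> 2 point(s)
  x = 2: RHS = 12, y in [5, 8]  -> 2 point(s)
  x = 3: RHS = 9, y in [3, 10]  -> 2 point(s)
  x = 7: RHS = 3, y in [4, 9]  -> 2 point(s)
  x = 10: RHS = 9, y in [3, 10]  -> 2 point(s)
  x = 12: RHS = 4, y in [2, 11]  -> 2 point(s)
Affine points: 14. Add the point at infinity: total = 15.

#E(F_13) = 15


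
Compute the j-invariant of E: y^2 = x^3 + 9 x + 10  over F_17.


Delta = -16(4 a^3 + 27 b^2) mod 17 = 6
-1728 * (4 a)^3 = -1728 * (4*9)^3 mod 17 = 14
j = 14 * 6^(-1) mod 17 = 8

j = 8 (mod 17)


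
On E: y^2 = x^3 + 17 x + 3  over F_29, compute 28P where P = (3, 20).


k = 28 = 11100_2 (binary, LSB first: 00111)
Double-and-add from P = (3, 20):
  bit 0 = 0: acc unchanged = O
  bit 1 = 0: acc unchanged = O
  bit 2 = 1: acc = O + (18, 14) = (18, 14)
  bit 3 = 1: acc = (18, 14) + (2, 25) = (8, 19)
  bit 4 = 1: acc = (8, 19) + (25, 4) = (3, 9)

28P = (3, 9)


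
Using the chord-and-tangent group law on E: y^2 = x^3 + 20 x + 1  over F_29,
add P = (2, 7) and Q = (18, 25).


P != Q, so use the chord formula.
s = (y2 - y1) / (x2 - x1) = (18) / (16) mod 29 = 12
x3 = s^2 - x1 - x2 mod 29 = 12^2 - 2 - 18 = 8
y3 = s (x1 - x3) - y1 mod 29 = 12 * (2 - 8) - 7 = 8

P + Q = (8, 8)


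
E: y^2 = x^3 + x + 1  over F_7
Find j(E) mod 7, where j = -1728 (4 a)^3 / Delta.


Delta = -16(4 a^3 + 27 b^2) mod 7 = 1
-1728 * (4 a)^3 = -1728 * (4*1)^3 mod 7 = 1
j = 1 * 1^(-1) mod 7 = 1

j = 1 (mod 7)


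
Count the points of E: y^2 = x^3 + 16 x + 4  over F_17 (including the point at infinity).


For each x in F_17, count y with y^2 = x^3 + 16 x + 4 mod 17:
  x = 0: RHS = 4, y in [2, 15]  -> 2 point(s)
  x = 1: RHS = 4, y in [2, 15]  -> 2 point(s)
  x = 4: RHS = 13, y in [8, 9]  -> 2 point(s)
  x = 7: RHS = 0, y in [0]  -> 1 point(s)
  x = 8: RHS = 15, y in [7, 10]  -> 2 point(s)
  x = 10: RHS = 8, y in [5, 12]  -> 2 point(s)
  x = 11: RHS = 15, y in [7, 10]  -> 2 point(s)
  x = 15: RHS = 15, y in [7, 10]  -> 2 point(s)
  x = 16: RHS = 4, y in [2, 15]  -> 2 point(s)
Affine points: 17. Add the point at infinity: total = 18.

#E(F_17) = 18


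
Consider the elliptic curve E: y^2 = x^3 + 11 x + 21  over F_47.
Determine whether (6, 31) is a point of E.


Check whether y^2 = x^3 + 11 x + 21 (mod 47) for (x, y) = (6, 31).
LHS: y^2 = 31^2 mod 47 = 21
RHS: x^3 + 11 x + 21 = 6^3 + 11*6 + 21 mod 47 = 21
LHS = RHS

Yes, on the curve


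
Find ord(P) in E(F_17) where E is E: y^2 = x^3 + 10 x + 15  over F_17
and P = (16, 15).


Compute successive multiples of P until we hit O:
  1P = (16, 15)
  2P = (3, 15)
  3P = (15, 2)
  4P = (2, 14)
  5P = (1, 14)
  6P = (13, 9)
  7P = (9, 16)
  8P = (0, 7)
  ... (continuing to 22P)
  22P = O

ord(P) = 22


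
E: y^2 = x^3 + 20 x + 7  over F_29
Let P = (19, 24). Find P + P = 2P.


Doubling: s = (3 x1^2 + a) / (2 y1)
s = (3*19^2 + 20) / (2*24) mod 29 = 26
x3 = s^2 - 2 x1 mod 29 = 26^2 - 2*19 = 0
y3 = s (x1 - x3) - y1 mod 29 = 26 * (19 - 0) - 24 = 6

2P = (0, 6)


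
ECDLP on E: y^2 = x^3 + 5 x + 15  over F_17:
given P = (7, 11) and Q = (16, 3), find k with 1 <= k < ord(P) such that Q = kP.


Enumerate multiples of P until we hit Q = (16, 3):
  1P = (7, 11)
  2P = (1, 15)
  3P = (0, 7)
  4P = (2, 4)
  5P = (12, 16)
  6P = (16, 14)
  7P = (13, 4)
  8P = (13, 13)
  9P = (16, 3)
Match found at i = 9.

k = 9


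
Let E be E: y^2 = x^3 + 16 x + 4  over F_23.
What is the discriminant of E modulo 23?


4 a^3 + 27 b^2 = 4*16^3 + 27*4^2 = 16384 + 432 = 16816
Delta = -16 * (16816) = -269056
Delta mod 23 = 21

Delta = 21 (mod 23)


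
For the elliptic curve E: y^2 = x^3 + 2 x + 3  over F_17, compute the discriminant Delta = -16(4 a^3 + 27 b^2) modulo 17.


4 a^3 + 27 b^2 = 4*2^3 + 27*3^2 = 32 + 243 = 275
Delta = -16 * (275) = -4400
Delta mod 17 = 3

Delta = 3 (mod 17)


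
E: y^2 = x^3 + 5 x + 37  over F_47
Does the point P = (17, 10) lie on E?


Check whether y^2 = x^3 + 5 x + 37 (mod 47) for (x, y) = (17, 10).
LHS: y^2 = 10^2 mod 47 = 6
RHS: x^3 + 5 x + 37 = 17^3 + 5*17 + 37 mod 47 = 6
LHS = RHS

Yes, on the curve


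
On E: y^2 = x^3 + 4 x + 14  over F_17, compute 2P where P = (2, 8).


Doubling: s = (3 x1^2 + a) / (2 y1)
s = (3*2^2 + 4) / (2*8) mod 17 = 1
x3 = s^2 - 2 x1 mod 17 = 1^2 - 2*2 = 14
y3 = s (x1 - x3) - y1 mod 17 = 1 * (2 - 14) - 8 = 14

2P = (14, 14)


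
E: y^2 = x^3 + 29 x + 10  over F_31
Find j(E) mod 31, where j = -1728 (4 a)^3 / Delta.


Delta = -16(4 a^3 + 27 b^2) mod 31 = 30
-1728 * (4 a)^3 = -1728 * (4*29)^3 mod 31 = 27
j = 27 * 30^(-1) mod 31 = 4

j = 4 (mod 31)


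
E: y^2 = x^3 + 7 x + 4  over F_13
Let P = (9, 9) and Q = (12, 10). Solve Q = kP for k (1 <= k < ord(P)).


Enumerate multiples of P until we hit Q = (12, 10):
  1P = (9, 9)
  2P = (12, 10)
Match found at i = 2.

k = 2


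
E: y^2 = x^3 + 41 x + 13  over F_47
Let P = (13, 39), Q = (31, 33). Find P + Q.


P != Q, so use the chord formula.
s = (y2 - y1) / (x2 - x1) = (41) / (18) mod 47 = 31
x3 = s^2 - x1 - x2 mod 47 = 31^2 - 13 - 31 = 24
y3 = s (x1 - x3) - y1 mod 47 = 31 * (13 - 24) - 39 = 43

P + Q = (24, 43)


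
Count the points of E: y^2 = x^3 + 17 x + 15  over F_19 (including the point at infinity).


For each x in F_19, count y with y^2 = x^3 + 17 x + 15 mod 19:
  x = 2: RHS = 0, y in [0]  -> 1 point(s)
  x = 3: RHS = 17, y in [6, 13]  -> 2 point(s)
  x = 5: RHS = 16, y in [4, 15]  -> 2 point(s)
  x = 8: RHS = 17, y in [6, 13]  -> 2 point(s)
  x = 9: RHS = 4, y in [2, 17]  -> 2 point(s)
  x = 10: RHS = 7, y in [8, 11]  -> 2 point(s)
  x = 12: RHS = 9, y in [3, 16]  -> 2 point(s)
  x = 13: RHS = 1, y in [1, 18]  -> 2 point(s)
  x = 15: RHS = 16, y in [4, 15]  -> 2 point(s)
  x = 17: RHS = 11, y in [7, 12]  -> 2 point(s)
  x = 18: RHS = 16, y in [4, 15]  -> 2 point(s)
Affine points: 21. Add the point at infinity: total = 22.

#E(F_19) = 22


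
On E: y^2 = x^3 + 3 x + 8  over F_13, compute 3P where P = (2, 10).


k = 3 = 11_2 (binary, LSB first: 11)
Double-and-add from P = (2, 10):
  bit 0 = 1: acc = O + (2, 10) = (2, 10)
  bit 1 = 1: acc = (2, 10) + (12, 2) = (9, 6)

3P = (9, 6)


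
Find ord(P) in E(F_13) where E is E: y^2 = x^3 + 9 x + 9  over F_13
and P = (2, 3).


Compute successive multiples of P until we hit O:
  1P = (2, 3)
  2P = (5, 6)
  3P = (7, 5)
  4P = (0, 3)
  5P = (11, 10)
  6P = (12, 8)
  7P = (9, 0)
  8P = (12, 5)
  ... (continuing to 14P)
  14P = O

ord(P) = 14


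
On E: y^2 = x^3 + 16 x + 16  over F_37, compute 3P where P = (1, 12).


k = 3 = 11_2 (binary, LSB first: 11)
Double-and-add from P = (1, 12):
  bit 0 = 1: acc = O + (1, 12) = (1, 12)
  bit 1 = 1: acc = (1, 12) + (24, 33) = (5, 31)

3P = (5, 31)


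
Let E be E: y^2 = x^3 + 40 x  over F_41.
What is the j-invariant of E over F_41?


Delta = -16(4 a^3 + 27 b^2) mod 41 = 23
-1728 * (4 a)^3 = -1728 * (4*40)^3 mod 41 = 15
j = 15 * 23^(-1) mod 41 = 6

j = 6 (mod 41)


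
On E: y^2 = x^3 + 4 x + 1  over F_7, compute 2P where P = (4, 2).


Doubling: s = (3 x1^2 + a) / (2 y1)
s = (3*4^2 + 4) / (2*2) mod 7 = 6
x3 = s^2 - 2 x1 mod 7 = 6^2 - 2*4 = 0
y3 = s (x1 - x3) - y1 mod 7 = 6 * (4 - 0) - 2 = 1

2P = (0, 1)


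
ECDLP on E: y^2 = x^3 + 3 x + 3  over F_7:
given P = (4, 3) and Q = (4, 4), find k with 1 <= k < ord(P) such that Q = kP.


Enumerate multiples of P until we hit Q = (4, 4):
  1P = (4, 3)
  2P = (3, 2)
  3P = (1, 0)
  4P = (3, 5)
  5P = (4, 4)
Match found at i = 5.

k = 5


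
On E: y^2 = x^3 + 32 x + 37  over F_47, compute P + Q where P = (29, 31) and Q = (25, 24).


P != Q, so use the chord formula.
s = (y2 - y1) / (x2 - x1) = (40) / (43) mod 47 = 37
x3 = s^2 - x1 - x2 mod 47 = 37^2 - 29 - 25 = 46
y3 = s (x1 - x3) - y1 mod 47 = 37 * (29 - 46) - 31 = 45

P + Q = (46, 45)


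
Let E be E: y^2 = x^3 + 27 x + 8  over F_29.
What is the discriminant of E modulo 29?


4 a^3 + 27 b^2 = 4*27^3 + 27*8^2 = 78732 + 1728 = 80460
Delta = -16 * (80460) = -1287360
Delta mod 29 = 8

Delta = 8 (mod 29)


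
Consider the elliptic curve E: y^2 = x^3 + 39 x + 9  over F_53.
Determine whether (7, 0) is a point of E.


Check whether y^2 = x^3 + 39 x + 9 (mod 53) for (x, y) = (7, 0).
LHS: y^2 = 0^2 mod 53 = 0
RHS: x^3 + 39 x + 9 = 7^3 + 39*7 + 9 mod 53 = 42
LHS != RHS

No, not on the curve


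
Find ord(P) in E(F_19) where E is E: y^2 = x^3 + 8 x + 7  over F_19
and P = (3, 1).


Compute successive multiples of P until we hit O:
  1P = (3, 1)
  2P = (1, 15)
  3P = (7, 8)
  4P = (18, 6)
  5P = (15, 14)
  6P = (6, 10)
  7P = (0, 8)
  8P = (13, 16)
  ... (continuing to 25P)
  25P = O

ord(P) = 25


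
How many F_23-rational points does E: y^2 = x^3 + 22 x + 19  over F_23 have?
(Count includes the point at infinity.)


For each x in F_23, count y with y^2 = x^3 + 22 x + 19 mod 23:
  x = 2: RHS = 2, y in [5, 18]  -> 2 point(s)
  x = 5: RHS = 1, y in [1, 22]  -> 2 point(s)
  x = 9: RHS = 3, y in [7, 16]  -> 2 point(s)
  x = 13: RHS = 18, y in [8, 15]  -> 2 point(s)
  x = 14: RHS = 12, y in [9, 14]  -> 2 point(s)
  x = 17: RHS = 16, y in [4, 19]  -> 2 point(s)
  x = 20: RHS = 18, y in [8, 15]  -> 2 point(s)
  x = 21: RHS = 13, y in [6, 17]  -> 2 point(s)
Affine points: 16. Add the point at infinity: total = 17.

#E(F_23) = 17


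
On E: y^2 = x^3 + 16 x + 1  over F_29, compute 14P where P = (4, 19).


k = 14 = 1110_2 (binary, LSB first: 0111)
Double-and-add from P = (4, 19):
  bit 0 = 0: acc unchanged = O
  bit 1 = 1: acc = O + (15, 22) = (15, 22)
  bit 2 = 1: acc = (15, 22) + (12, 6) = (24, 17)
  bit 3 = 1: acc = (24, 17) + (10, 1) = (4, 10)

14P = (4, 10)


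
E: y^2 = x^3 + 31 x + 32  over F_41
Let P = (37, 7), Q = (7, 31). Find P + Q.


P != Q, so use the chord formula.
s = (y2 - y1) / (x2 - x1) = (24) / (11) mod 41 = 32
x3 = s^2 - x1 - x2 mod 41 = 32^2 - 37 - 7 = 37
y3 = s (x1 - x3) - y1 mod 41 = 32 * (37 - 37) - 7 = 34

P + Q = (37, 34)


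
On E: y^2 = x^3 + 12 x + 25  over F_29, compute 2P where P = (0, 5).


Doubling: s = (3 x1^2 + a) / (2 y1)
s = (3*0^2 + 12) / (2*5) mod 29 = 7
x3 = s^2 - 2 x1 mod 29 = 7^2 - 2*0 = 20
y3 = s (x1 - x3) - y1 mod 29 = 7 * (0 - 20) - 5 = 0

2P = (20, 0)


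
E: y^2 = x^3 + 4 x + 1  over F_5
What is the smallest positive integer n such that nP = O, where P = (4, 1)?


Compute successive multiples of P until we hit O:
  1P = (4, 1)
  2P = (3, 0)
  3P = (4, 4)
  4P = O

ord(P) = 4


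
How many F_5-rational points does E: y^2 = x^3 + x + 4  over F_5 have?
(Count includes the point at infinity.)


For each x in F_5, count y with y^2 = x^3 + 1 x + 4 mod 5:
  x = 0: RHS = 4, y in [2, 3]  -> 2 point(s)
  x = 1: RHS = 1, y in [1, 4]  -> 2 point(s)
  x = 2: RHS = 4, y in [2, 3]  -> 2 point(s)
  x = 3: RHS = 4, y in [2, 3]  -> 2 point(s)
Affine points: 8. Add the point at infinity: total = 9.

#E(F_5) = 9


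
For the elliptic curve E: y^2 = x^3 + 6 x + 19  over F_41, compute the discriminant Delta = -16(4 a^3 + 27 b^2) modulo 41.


4 a^3 + 27 b^2 = 4*6^3 + 27*19^2 = 864 + 9747 = 10611
Delta = -16 * (10611) = -169776
Delta mod 41 = 5

Delta = 5 (mod 41)


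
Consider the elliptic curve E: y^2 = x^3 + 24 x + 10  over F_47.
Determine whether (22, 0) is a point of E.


Check whether y^2 = x^3 + 24 x + 10 (mod 47) for (x, y) = (22, 0).
LHS: y^2 = 0^2 mod 47 = 0
RHS: x^3 + 24 x + 10 = 22^3 + 24*22 + 10 mod 47 = 0
LHS = RHS

Yes, on the curve


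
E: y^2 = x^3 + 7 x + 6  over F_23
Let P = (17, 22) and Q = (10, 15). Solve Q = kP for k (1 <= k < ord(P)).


Enumerate multiples of P until we hit Q = (10, 15):
  1P = (17, 22)
  2P = (12, 1)
  3P = (19, 11)
  4P = (0, 11)
  5P = (10, 15)
Match found at i = 5.

k = 5


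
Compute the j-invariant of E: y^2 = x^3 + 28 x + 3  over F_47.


Delta = -16(4 a^3 + 27 b^2) mod 47 = 9
-1728 * (4 a)^3 = -1728 * (4*28)^3 mod 47 = 44
j = 44 * 9^(-1) mod 47 = 31

j = 31 (mod 47)


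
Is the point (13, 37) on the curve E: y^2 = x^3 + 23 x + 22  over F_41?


Check whether y^2 = x^3 + 23 x + 22 (mod 41) for (x, y) = (13, 37).
LHS: y^2 = 37^2 mod 41 = 16
RHS: x^3 + 23 x + 22 = 13^3 + 23*13 + 22 mod 41 = 17
LHS != RHS

No, not on the curve


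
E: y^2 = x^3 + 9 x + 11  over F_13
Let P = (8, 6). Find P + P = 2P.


Doubling: s = (3 x1^2 + a) / (2 y1)
s = (3*8^2 + 9) / (2*6) mod 13 = 7
x3 = s^2 - 2 x1 mod 13 = 7^2 - 2*8 = 7
y3 = s (x1 - x3) - y1 mod 13 = 7 * (8 - 7) - 6 = 1

2P = (7, 1)


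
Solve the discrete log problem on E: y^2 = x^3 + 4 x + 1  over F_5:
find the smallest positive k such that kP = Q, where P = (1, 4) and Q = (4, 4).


Enumerate multiples of P until we hit Q = (4, 4):
  1P = (1, 4)
  2P = (4, 4)
Match found at i = 2.

k = 2


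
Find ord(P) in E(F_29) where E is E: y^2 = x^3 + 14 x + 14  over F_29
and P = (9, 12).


Compute successive multiples of P until we hit O:
  1P = (9, 12)
  2P = (7, 7)
  3P = (12, 24)
  4P = (24, 15)
  5P = (3, 24)
  6P = (21, 12)
  7P = (28, 17)
  8P = (14, 5)
  ... (continuing to 18P)
  18P = O

ord(P) = 18


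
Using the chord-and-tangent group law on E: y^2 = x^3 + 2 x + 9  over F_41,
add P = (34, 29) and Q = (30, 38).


P != Q, so use the chord formula.
s = (y2 - y1) / (x2 - x1) = (9) / (37) mod 41 = 8
x3 = s^2 - x1 - x2 mod 41 = 8^2 - 34 - 30 = 0
y3 = s (x1 - x3) - y1 mod 41 = 8 * (34 - 0) - 29 = 38

P + Q = (0, 38)


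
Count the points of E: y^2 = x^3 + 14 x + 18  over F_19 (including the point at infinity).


For each x in F_19, count y with y^2 = x^3 + 14 x + 18 mod 19:
  x = 2: RHS = 16, y in [4, 15]  -> 2 point(s)
  x = 3: RHS = 11, y in [7, 12]  -> 2 point(s)
  x = 4: RHS = 5, y in [9, 10]  -> 2 point(s)
  x = 5: RHS = 4, y in [2, 17]  -> 2 point(s)
  x = 16: RHS = 6, y in [5, 14]  -> 2 point(s)
  x = 17: RHS = 1, y in [1, 18]  -> 2 point(s)
Affine points: 12. Add the point at infinity: total = 13.

#E(F_19) = 13


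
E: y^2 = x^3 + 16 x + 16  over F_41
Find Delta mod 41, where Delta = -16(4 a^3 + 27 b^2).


4 a^3 + 27 b^2 = 4*16^3 + 27*16^2 = 16384 + 6912 = 23296
Delta = -16 * (23296) = -372736
Delta mod 41 = 36

Delta = 36 (mod 41)


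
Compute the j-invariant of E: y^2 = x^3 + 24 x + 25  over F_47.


Delta = -16(4 a^3 + 27 b^2) mod 47 = 7
-1728 * (4 a)^3 = -1728 * (4*24)^3 mod 47 = 41
j = 41 * 7^(-1) mod 47 = 26

j = 26 (mod 47)


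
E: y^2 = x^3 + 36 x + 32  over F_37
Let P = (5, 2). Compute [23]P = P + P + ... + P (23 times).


k = 23 = 10111_2 (binary, LSB first: 11101)
Double-and-add from P = (5, 2):
  bit 0 = 1: acc = O + (5, 2) = (5, 2)
  bit 1 = 1: acc = (5, 2) + (27, 35) = (35, 27)
  bit 2 = 1: acc = (35, 27) + (9, 7) = (33, 3)
  bit 3 = 0: acc unchanged = (33, 3)
  bit 4 = 1: acc = (33, 3) + (18, 0) = (26, 28)

23P = (26, 28)


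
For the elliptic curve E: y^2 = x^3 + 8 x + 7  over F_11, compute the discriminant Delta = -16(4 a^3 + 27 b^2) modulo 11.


4 a^3 + 27 b^2 = 4*8^3 + 27*7^2 = 2048 + 1323 = 3371
Delta = -16 * (3371) = -53936
Delta mod 11 = 8

Delta = 8 (mod 11)


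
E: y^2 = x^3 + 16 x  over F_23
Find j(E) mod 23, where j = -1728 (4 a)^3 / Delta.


Delta = -16(4 a^3 + 27 b^2) mod 23 = 10
-1728 * (4 a)^3 = -1728 * (4*16)^3 mod 23 = 7
j = 7 * 10^(-1) mod 23 = 3

j = 3 (mod 23)


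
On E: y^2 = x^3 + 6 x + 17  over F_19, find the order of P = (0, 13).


Compute successive multiples of P until we hit O:
  1P = (0, 13)
  2P = (5, 18)
  3P = (15, 10)
  4P = (1, 10)
  5P = (8, 11)
  6P = (17, 15)
  7P = (3, 9)
  8P = (3, 10)
  ... (continuing to 15P)
  15P = O

ord(P) = 15


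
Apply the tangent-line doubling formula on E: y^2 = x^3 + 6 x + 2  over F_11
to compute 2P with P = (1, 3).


Doubling: s = (3 x1^2 + a) / (2 y1)
s = (3*1^2 + 6) / (2*3) mod 11 = 7
x3 = s^2 - 2 x1 mod 11 = 7^2 - 2*1 = 3
y3 = s (x1 - x3) - y1 mod 11 = 7 * (1 - 3) - 3 = 5

2P = (3, 5)


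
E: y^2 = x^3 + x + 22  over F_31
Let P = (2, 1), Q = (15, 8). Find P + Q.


P != Q, so use the chord formula.
s = (y2 - y1) / (x2 - x1) = (7) / (13) mod 31 = 22
x3 = s^2 - x1 - x2 mod 31 = 22^2 - 2 - 15 = 2
y3 = s (x1 - x3) - y1 mod 31 = 22 * (2 - 2) - 1 = 30

P + Q = (2, 30)


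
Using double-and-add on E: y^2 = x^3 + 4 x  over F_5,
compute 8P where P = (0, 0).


k = 8 = 1000_2 (binary, LSB first: 0001)
Double-and-add from P = (0, 0):
  bit 0 = 0: acc unchanged = O
  bit 1 = 0: acc unchanged = O
  bit 2 = 0: acc unchanged = O
  bit 3 = 1: acc = O + O = O

8P = O


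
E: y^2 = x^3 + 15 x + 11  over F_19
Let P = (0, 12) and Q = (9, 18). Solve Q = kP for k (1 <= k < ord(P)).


Enumerate multiples of P until we hit Q = (9, 18):
  1P = (0, 12)
  2P = (9, 18)
Match found at i = 2.

k = 2


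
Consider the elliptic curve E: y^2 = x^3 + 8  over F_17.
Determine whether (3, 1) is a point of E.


Check whether y^2 = x^3 + 0 x + 8 (mod 17) for (x, y) = (3, 1).
LHS: y^2 = 1^2 mod 17 = 1
RHS: x^3 + 0 x + 8 = 3^3 + 0*3 + 8 mod 17 = 1
LHS = RHS

Yes, on the curve


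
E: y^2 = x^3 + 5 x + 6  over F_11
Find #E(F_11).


For each x in F_11, count y with y^2 = x^3 + 5 x + 6 mod 11:
  x = 1: RHS = 1, y in [1, 10]  -> 2 point(s)
  x = 3: RHS = 4, y in [2, 9]  -> 2 point(s)
  x = 10: RHS = 0, y in [0]  -> 1 point(s)
Affine points: 5. Add the point at infinity: total = 6.

#E(F_11) = 6


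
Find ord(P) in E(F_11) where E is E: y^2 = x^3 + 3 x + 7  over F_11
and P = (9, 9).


Compute successive multiples of P until we hit O:
  1P = (9, 9)
  2P = (5, 9)
  3P = (8, 2)
  4P = (10, 6)
  5P = (1, 0)
  6P = (10, 5)
  7P = (8, 9)
  8P = (5, 2)
  ... (continuing to 10P)
  10P = O

ord(P) = 10


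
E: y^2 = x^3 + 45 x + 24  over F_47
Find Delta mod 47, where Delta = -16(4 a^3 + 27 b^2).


4 a^3 + 27 b^2 = 4*45^3 + 27*24^2 = 364500 + 15552 = 380052
Delta = -16 * (380052) = -6080832
Delta mod 47 = 28

Delta = 28 (mod 47)


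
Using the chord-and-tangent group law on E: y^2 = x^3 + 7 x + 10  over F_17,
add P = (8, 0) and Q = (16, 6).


P != Q, so use the chord formula.
s = (y2 - y1) / (x2 - x1) = (6) / (8) mod 17 = 5
x3 = s^2 - x1 - x2 mod 17 = 5^2 - 8 - 16 = 1
y3 = s (x1 - x3) - y1 mod 17 = 5 * (8 - 1) - 0 = 1

P + Q = (1, 1)


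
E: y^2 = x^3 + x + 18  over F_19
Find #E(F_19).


For each x in F_19, count y with y^2 = x^3 + 1 x + 18 mod 19:
  x = 1: RHS = 1, y in [1, 18]  -> 2 point(s)
  x = 2: RHS = 9, y in [3, 16]  -> 2 point(s)
  x = 7: RHS = 7, y in [8, 11]  -> 2 point(s)
  x = 8: RHS = 6, y in [5, 14]  -> 2 point(s)
  x = 11: RHS = 11, y in [7, 12]  -> 2 point(s)
  x = 13: RHS = 5, y in [9, 10]  -> 2 point(s)
  x = 15: RHS = 7, y in [8, 11]  -> 2 point(s)
  x = 16: RHS = 7, y in [8, 11]  -> 2 point(s)
  x = 18: RHS = 16, y in [4, 15]  -> 2 point(s)
Affine points: 18. Add the point at infinity: total = 19.

#E(F_19) = 19


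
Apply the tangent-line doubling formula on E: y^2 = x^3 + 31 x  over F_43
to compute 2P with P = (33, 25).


Doubling: s = (3 x1^2 + a) / (2 y1)
s = (3*33^2 + 31) / (2*25) mod 43 = 35
x3 = s^2 - 2 x1 mod 43 = 35^2 - 2*33 = 41
y3 = s (x1 - x3) - y1 mod 43 = 35 * (33 - 41) - 25 = 39

2P = (41, 39)


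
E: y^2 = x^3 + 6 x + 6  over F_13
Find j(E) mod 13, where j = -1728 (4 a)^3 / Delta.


Delta = -16(4 a^3 + 27 b^2) mod 13 = 4
-1728 * (4 a)^3 = -1728 * (4*6)^3 mod 13 = 5
j = 5 * 4^(-1) mod 13 = 11

j = 11 (mod 13)


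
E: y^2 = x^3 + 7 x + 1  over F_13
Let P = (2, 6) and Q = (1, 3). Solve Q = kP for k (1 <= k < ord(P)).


Enumerate multiples of P until we hit Q = (1, 3):
  1P = (2, 6)
  2P = (6, 5)
  3P = (1, 10)
  4P = (0, 12)
  5P = (7, 9)
  6P = (8, 6)
  7P = (3, 7)
  8P = (9, 0)
  9P = (3, 6)
  10P = (8, 7)
  11P = (7, 4)
  12P = (0, 1)
  13P = (1, 3)
Match found at i = 13.

k = 13


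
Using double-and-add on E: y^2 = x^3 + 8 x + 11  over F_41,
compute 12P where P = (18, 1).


k = 12 = 1100_2 (binary, LSB first: 0011)
Double-and-add from P = (18, 1):
  bit 0 = 0: acc unchanged = O
  bit 1 = 0: acc unchanged = O
  bit 2 = 1: acc = O + (3, 29) = (3, 29)
  bit 3 = 1: acc = (3, 29) + (12, 20) = (27, 36)

12P = (27, 36)


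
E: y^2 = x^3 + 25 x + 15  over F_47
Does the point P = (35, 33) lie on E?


Check whether y^2 = x^3 + 25 x + 15 (mod 47) for (x, y) = (35, 33).
LHS: y^2 = 33^2 mod 47 = 8
RHS: x^3 + 25 x + 15 = 35^3 + 25*35 + 15 mod 47 = 8
LHS = RHS

Yes, on the curve


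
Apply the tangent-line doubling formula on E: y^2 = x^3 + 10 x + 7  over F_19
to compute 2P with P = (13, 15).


Doubling: s = (3 x1^2 + a) / (2 y1)
s = (3*13^2 + 10) / (2*15) mod 19 = 9
x3 = s^2 - 2 x1 mod 19 = 9^2 - 2*13 = 17
y3 = s (x1 - x3) - y1 mod 19 = 9 * (13 - 17) - 15 = 6

2P = (17, 6)
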